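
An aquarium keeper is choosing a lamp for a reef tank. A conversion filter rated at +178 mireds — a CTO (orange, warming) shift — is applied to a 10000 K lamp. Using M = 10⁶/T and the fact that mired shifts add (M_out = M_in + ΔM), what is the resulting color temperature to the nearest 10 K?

3600 K

M_in = 10⁶/10000 = 100.00 mireds.
M_out = 100.00 + (+178) = 278.00 mireds.
T_out = 10⁶/278.00 = 3597.1 K → 3600 K.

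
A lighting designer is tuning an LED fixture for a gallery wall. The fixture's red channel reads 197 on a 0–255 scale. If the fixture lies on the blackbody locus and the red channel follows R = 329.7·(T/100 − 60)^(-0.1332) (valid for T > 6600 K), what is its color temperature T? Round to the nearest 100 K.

10800 K

(t − 60)^(-0.1332) = 197/329.7 = 0.59751.
t − 60 = 0.59751^(1/-0.1332) = 0.59751^(-7.508) = 47.761, so t = 107.761.
T = 100·t = 10776 K → 10800 K to the nearest 100 K.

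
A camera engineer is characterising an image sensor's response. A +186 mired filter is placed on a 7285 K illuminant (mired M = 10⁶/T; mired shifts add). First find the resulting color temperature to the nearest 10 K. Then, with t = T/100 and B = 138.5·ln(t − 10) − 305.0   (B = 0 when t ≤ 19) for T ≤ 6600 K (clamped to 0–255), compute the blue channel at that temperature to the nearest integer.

116

M_in = 10⁶/7285 = 137.27; M_out = 137.27 + (+186) = 323.27.
T_out = 10⁶/323.27 = 3093.4 K → 3090 K; t = 30.9.
B = 138.5·ln(30.9 − 10) − 305.0 = 138.5·ln 20.9 − 305.0 = 138.5·3.0397 − 305.0 = 116.005.
Rounded: 116.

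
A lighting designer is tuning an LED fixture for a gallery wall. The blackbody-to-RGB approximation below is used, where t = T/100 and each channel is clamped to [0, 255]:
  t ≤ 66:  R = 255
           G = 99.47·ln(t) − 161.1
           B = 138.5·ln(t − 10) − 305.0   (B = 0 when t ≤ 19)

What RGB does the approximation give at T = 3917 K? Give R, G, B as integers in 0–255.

R=255, G=204, B=162

t = 3917/100 = 39.17; the t ≤ 66 branch applies.
R = 255 by definition for t ≤ 66.
G = 99.47·ln 39.17 − 161.1 = 99.47·3.6679 − 161.1 = 203.747.
B = 138.5·ln(39.17 − 10) − 305.0 = 138.5·ln 29.17 − 305.0 = 138.5·3.3731 − 305.0 = 162.180.
Rounded: (255, 204, 162).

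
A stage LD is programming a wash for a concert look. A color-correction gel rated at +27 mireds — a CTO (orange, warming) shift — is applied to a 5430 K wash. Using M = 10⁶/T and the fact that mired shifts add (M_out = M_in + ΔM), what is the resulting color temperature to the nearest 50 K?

M_in = 10⁶/5430 = 184.16 mireds.
M_out = 184.16 + (+27) = 211.16 mireds.
T_out = 10⁶/211.16 = 4735.7 K → 4750 K.

4750 K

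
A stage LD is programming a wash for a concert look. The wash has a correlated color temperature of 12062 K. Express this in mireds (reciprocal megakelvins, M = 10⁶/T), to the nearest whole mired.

83 mireds

M = 10⁶ / 12062 = 82.905 → 83 mireds.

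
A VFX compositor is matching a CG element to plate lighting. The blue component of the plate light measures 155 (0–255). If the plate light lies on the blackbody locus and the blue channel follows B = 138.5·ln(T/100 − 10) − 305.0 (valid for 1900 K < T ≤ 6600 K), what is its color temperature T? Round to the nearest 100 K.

3800 K

ln(t − 10) = (155 + 305.0) / 138.5 = 3.3213.
t − 10 = e^3.3213 = 27.696, so t = 37.696.
T = 100·t = 3770 K → 3800 K to the nearest 100 K.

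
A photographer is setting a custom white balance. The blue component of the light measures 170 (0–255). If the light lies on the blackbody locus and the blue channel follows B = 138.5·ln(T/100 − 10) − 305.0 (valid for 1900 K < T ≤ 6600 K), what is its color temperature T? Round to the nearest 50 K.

4100 K

ln(t − 10) = (170 + 305.0) / 138.5 = 3.4296.
t − 10 = e^3.4296 = 30.864, so t = 40.864.
T = 100·t = 4086 K → 4100 K to the nearest 50 K.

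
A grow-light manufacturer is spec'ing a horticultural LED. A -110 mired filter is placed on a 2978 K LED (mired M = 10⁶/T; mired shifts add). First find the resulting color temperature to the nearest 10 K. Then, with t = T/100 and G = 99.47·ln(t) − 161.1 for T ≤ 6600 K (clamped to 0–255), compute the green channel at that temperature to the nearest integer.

216

M_in = 10⁶/2978 = 335.80; M_out = 335.80 + (-110) = 225.80.
T_out = 10⁶/225.80 = 4428.8 K → 4430 K; t = 44.3.
G = 99.47·ln 44.3 − 161.1 = 99.47·3.7910 − 161.1 = 215.989.
Rounded: 216.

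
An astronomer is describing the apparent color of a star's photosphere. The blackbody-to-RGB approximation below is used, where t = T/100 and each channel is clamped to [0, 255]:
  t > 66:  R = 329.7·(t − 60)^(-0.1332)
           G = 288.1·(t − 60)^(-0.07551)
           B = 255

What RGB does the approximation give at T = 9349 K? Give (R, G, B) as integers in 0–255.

t = 9349/100 = 93.49; the t > 66 branch applies.
R = 329.7·(93.49 − 60)^(-0.1332) = 329.7·33.49^(-0.1332) = 329.7·0.62644 = 206.538.
G = 288.1·(93.49 − 60)^(-0.07551) = 288.1·33.49^(-0.07551) = 288.1·0.76710 = 221.002.
B = 255 by definition for t > 66.
Rounded: (207, 221, 255).

(207, 221, 255)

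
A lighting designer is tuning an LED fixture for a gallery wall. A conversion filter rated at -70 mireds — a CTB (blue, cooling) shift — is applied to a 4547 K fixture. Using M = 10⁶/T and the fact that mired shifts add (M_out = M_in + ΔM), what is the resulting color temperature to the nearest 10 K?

M_in = 10⁶/4547 = 219.93 mireds.
M_out = 219.93 + (-70) = 149.93 mireds.
T_out = 10⁶/149.93 = 6670.0 K → 6670 K.

6670 K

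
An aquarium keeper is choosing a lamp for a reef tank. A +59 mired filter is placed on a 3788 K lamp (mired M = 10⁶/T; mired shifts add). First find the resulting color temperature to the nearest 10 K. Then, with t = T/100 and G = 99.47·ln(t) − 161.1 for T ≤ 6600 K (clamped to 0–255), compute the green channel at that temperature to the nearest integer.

M_in = 10⁶/3788 = 263.99; M_out = 263.99 + (+59) = 322.99.
T_out = 10⁶/322.99 = 3096.1 K → 3100 K; t = 31.
G = 99.47·ln 31 − 161.1 = 99.47·3.4340 − 161.1 = 180.479.
Rounded: 180.

180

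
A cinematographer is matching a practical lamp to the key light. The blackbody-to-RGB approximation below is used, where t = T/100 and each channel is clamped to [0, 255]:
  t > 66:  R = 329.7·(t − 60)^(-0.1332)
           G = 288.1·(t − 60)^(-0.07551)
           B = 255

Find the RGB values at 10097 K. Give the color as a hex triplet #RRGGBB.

t = 10097/100 = 100.97; the t > 66 branch applies.
R = 329.7·(100.97 − 60)^(-0.1332) = 329.7·40.97^(-0.1332) = 329.7·0.60985 = 201.066.
G = 288.1·(100.97 − 60)^(-0.07551) = 288.1·40.97^(-0.07551) = 288.1·0.75551 = 217.664.
B = 255 by definition for t > 66.
Rounded: (201, 218, 255).
In hex: #C9DAFF.

#C9DAFF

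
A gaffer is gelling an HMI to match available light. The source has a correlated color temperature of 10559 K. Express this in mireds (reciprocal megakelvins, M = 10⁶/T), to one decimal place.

94.7 mireds

M = 10⁶ / 10559 = 94.706 → 94.7 mireds.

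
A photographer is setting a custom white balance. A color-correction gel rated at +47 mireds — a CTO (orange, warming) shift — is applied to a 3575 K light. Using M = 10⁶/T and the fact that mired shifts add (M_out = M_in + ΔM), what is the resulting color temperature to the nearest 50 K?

3050 K

M_in = 10⁶/3575 = 279.72 mireds.
M_out = 279.72 + (+47) = 326.72 mireds.
T_out = 10⁶/326.72 = 3060.7 K → 3050 K.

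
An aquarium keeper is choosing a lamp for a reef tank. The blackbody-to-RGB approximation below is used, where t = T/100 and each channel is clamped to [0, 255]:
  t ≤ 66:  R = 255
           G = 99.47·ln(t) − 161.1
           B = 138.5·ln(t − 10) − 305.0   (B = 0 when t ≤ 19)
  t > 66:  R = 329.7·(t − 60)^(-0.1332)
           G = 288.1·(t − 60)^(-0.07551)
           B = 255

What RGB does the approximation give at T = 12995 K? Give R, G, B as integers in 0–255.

t = 12995/100 = 129.95; the t > 66 branch applies.
R = 329.7·(129.95 − 60)^(-0.1332) = 329.7·69.95^(-0.1332) = 329.7·0.56790 = 187.238.
G = 288.1·(129.95 − 60)^(-0.07551) = 288.1·69.95^(-0.07551) = 288.1·0.72560 = 209.047.
B = 255 by definition for t > 66.
Rounded: (187, 209, 255).

R=187, G=209, B=255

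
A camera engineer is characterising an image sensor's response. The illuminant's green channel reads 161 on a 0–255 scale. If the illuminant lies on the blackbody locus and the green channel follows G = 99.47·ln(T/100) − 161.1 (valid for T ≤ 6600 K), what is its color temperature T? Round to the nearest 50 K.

ln t = (161 + 161.1) / 99.47 = 3.2382.
t = e^3.2382 = 25.487.
T = 100·t = 2549 K → 2550 K to the nearest 50 K.

2550 K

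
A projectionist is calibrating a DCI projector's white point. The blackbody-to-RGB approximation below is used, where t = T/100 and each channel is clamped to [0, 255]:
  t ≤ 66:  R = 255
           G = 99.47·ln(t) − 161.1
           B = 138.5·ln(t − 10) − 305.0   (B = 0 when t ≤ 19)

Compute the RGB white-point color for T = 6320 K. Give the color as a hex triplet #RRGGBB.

t = 6320/100 = 63.2; the t ≤ 66 branch applies.
R = 255 by definition for t ≤ 66.
G = 99.47·ln 63.2 − 161.1 = 99.47·4.1463 − 161.1 = 251.333.
B = 138.5·ln(63.2 − 10) − 305.0 = 138.5·ln 53.2 − 305.0 = 138.5·3.9741 − 305.0 = 245.407.
Rounded: (255, 251, 245).
In hex: #FFFBF5.

#FFFBF5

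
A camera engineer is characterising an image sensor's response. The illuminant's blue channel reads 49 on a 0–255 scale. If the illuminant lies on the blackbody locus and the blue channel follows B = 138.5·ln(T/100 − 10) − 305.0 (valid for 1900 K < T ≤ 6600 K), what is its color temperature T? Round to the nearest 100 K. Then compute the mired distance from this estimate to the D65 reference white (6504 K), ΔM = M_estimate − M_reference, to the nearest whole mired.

+281 mireds

ln(t − 10) = (49 + 305.0) / 138.5 = 2.5560.
t − 10 = e^2.5560 = 12.884, so t = 22.884.
T = 100·t = 2288 K → 2300 K to the nearest 100 K.
M_estimate = 10⁶/2300 = 434.78; M_reference = 10⁶/6504 = 153.75.
ΔM = 434.78 − 153.75 = 281.03 → +281 mireds.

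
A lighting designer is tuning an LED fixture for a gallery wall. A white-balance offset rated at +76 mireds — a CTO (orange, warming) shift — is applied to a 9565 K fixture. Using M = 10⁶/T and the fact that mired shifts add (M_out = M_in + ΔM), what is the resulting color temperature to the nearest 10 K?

5540 K

M_in = 10⁶/9565 = 104.55 mireds.
M_out = 104.55 + (+76) = 180.55 mireds.
T_out = 10⁶/180.55 = 5538.7 K → 5540 K.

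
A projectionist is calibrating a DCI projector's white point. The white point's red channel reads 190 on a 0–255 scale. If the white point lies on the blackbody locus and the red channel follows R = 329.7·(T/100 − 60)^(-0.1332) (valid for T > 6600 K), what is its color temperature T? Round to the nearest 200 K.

12200 K

(t − 60)^(-0.1332) = 190/329.7 = 0.57628.
t − 60 = 0.57628^(1/-0.1332) = 0.57628^(-7.508) = 62.667, so t = 122.667.
T = 100·t = 12267 K → 12200 K to the nearest 200 K.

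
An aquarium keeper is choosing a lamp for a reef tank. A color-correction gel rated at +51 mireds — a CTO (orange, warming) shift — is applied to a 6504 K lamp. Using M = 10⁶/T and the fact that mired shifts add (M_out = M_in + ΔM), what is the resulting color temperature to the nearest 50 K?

M_in = 10⁶/6504 = 153.75 mireds.
M_out = 153.75 + (+51) = 204.75 mireds.
T_out = 10⁶/204.75 = 4884.0 K → 4900 K.

4900 K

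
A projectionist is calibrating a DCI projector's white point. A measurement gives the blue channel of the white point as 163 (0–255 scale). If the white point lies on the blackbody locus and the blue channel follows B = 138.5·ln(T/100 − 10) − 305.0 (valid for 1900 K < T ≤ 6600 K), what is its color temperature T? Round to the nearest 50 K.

3950 K

ln(t − 10) = (163 + 305.0) / 138.5 = 3.3791.
t − 10 = e^3.3791 = 29.343, so t = 39.343.
T = 100·t = 3934 K → 3950 K to the nearest 50 K.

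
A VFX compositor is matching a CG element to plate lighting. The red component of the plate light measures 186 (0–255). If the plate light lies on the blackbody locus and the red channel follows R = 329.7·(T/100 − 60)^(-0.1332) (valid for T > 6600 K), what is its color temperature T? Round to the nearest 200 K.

13400 K

(t − 60)^(-0.1332) = 186/329.7 = 0.56415.
t − 60 = 0.56415^(1/-0.1332) = 0.56415^(-7.508) = 73.521, so t = 133.521.
T = 100·t = 13352 K → 13400 K to the nearest 200 K.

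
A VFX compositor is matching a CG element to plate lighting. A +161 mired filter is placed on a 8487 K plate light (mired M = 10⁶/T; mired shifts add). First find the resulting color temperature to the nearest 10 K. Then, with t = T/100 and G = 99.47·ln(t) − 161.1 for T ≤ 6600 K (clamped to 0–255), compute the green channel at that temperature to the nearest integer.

M_in = 10⁶/8487 = 117.83; M_out = 117.83 + (+161) = 278.83.
T_out = 10⁶/278.83 = 3586.4 K → 3590 K; t = 35.9.
G = 99.47·ln 35.9 − 161.1 = 99.47·3.5807 − 161.1 = 195.076.
Rounded: 195.

195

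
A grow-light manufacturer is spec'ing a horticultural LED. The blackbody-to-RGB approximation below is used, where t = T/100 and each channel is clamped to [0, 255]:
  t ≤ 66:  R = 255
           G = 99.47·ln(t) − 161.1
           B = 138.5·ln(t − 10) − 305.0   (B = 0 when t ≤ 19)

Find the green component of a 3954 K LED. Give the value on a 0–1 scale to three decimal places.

t = 3954/100 = 39.54; the t ≤ 66 branch applies.
G = 99.47·ln 39.54 − 161.1 = 99.47·3.6773 − 161.1 = 204.682.
On a 0–1 scale: 204.682/255 = 0.8027 → 0.803.

0.803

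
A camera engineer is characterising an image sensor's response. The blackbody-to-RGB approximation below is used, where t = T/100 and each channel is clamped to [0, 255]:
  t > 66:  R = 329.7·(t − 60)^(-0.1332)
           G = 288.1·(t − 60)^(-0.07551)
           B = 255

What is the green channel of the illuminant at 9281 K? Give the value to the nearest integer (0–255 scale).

221

t = 9281/100 = 92.81; the t > 66 branch applies.
G = 288.1·(92.81 − 60)^(-0.07551) = 288.1·32.81^(-0.07551) = 288.1·0.76829 = 221.345.
Rounded: 221.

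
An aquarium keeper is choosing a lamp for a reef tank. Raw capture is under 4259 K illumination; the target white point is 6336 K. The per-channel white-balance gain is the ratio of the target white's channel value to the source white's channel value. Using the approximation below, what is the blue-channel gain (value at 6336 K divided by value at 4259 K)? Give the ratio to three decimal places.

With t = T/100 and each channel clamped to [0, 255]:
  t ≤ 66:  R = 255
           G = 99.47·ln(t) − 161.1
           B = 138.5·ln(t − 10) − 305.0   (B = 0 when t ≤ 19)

1.385

At 4259 K (t = 42.59):
  B = 138.5·ln(42.59 − 10) − 305.0 = 138.5·ln 32.59 − 305.0 = 138.5·3.4840 − 305.0 = 177.535.
At 6336 K (t = 63.36):
  B = 138.5·ln(63.36 − 10) − 305.0 = 138.5·ln 53.36 − 305.0 = 138.5·3.9771 − 305.0 = 245.823.
Gain = 245.823 / 177.535 = 1.3846 → 1.385.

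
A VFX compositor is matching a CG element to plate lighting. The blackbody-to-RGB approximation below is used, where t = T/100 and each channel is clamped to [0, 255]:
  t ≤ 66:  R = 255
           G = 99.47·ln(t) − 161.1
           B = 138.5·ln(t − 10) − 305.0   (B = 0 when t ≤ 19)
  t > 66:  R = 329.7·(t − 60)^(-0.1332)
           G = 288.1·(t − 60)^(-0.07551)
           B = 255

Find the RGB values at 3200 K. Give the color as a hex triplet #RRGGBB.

t = 3200/100 = 32; the t ≤ 66 branch applies.
R = 255 by definition for t ≤ 66.
G = 99.47·ln 32 − 161.1 = 99.47·3.4657 − 161.1 = 183.637.
B = 138.5·ln(32 − 10) − 305.0 = 138.5·ln 22 − 305.0 = 138.5·3.0910 − 305.0 = 123.109.
Rounded: (255, 184, 123).
In hex: #FFB87B.

#FFB87B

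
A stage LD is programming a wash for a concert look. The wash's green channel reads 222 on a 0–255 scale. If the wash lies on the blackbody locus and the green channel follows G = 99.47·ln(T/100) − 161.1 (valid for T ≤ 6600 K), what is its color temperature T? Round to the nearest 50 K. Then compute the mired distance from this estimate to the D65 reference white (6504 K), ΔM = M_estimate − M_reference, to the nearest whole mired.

ln t = (222 + 161.1) / 99.47 = 3.8514.
t = e^3.8514 = 47.059.
T = 100·t = 4706 K → 4700 K to the nearest 50 K.
M_estimate = 10⁶/4700 = 212.77; M_reference = 10⁶/6504 = 153.75.
ΔM = 212.77 − 153.75 = 59.01 → +59 mireds.

+59 mireds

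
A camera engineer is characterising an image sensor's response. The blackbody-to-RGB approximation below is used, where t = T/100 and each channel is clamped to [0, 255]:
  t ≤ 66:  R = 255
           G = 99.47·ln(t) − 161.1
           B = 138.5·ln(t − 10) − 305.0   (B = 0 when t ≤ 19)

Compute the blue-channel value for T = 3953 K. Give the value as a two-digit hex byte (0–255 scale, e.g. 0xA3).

0xA4

t = 3953/100 = 39.53; the t ≤ 66 branch applies.
B = 138.5·ln(39.53 − 10) − 305.0 = 138.5·ln 29.53 − 305.0 = 138.5·3.3854 − 305.0 = 163.879.
Rounded: 164; in hex, 0xA4.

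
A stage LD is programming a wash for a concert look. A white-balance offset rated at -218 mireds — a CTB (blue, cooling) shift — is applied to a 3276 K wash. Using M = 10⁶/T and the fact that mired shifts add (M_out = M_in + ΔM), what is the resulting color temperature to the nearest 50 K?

M_in = 10⁶/3276 = 305.25 mireds.
M_out = 305.25 + (-218) = 87.25 mireds.
T_out = 10⁶/87.25 = 11461.3 K → 11450 K.

11450 K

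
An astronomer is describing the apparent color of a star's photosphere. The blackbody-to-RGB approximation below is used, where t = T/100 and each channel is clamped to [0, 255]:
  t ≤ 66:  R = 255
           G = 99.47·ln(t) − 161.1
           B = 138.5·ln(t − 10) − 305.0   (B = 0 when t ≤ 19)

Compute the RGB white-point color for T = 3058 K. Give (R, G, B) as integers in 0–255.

(255, 179, 114)

t = 3058/100 = 30.58; the t ≤ 66 branch applies.
R = 255 by definition for t ≤ 66.
G = 99.47·ln 30.58 − 161.1 = 99.47·3.4203 − 161.1 = 179.122.
B = 138.5·ln(30.58 − 10) − 305.0 = 138.5·ln 20.58 − 305.0 = 138.5·3.0243 − 305.0 = 113.868.
Rounded: (255, 179, 114).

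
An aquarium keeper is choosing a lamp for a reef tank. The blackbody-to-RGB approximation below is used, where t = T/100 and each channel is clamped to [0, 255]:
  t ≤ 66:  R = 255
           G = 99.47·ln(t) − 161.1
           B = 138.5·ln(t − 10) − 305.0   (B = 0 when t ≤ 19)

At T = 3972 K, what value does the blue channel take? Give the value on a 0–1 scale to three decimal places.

0.646

t = 3972/100 = 39.72; the t ≤ 66 branch applies.
B = 138.5·ln(39.72 − 10) − 305.0 = 138.5·ln 29.72 − 305.0 = 138.5·3.3918 − 305.0 = 164.767.
On a 0–1 scale: 164.767/255 = 0.6461 → 0.646.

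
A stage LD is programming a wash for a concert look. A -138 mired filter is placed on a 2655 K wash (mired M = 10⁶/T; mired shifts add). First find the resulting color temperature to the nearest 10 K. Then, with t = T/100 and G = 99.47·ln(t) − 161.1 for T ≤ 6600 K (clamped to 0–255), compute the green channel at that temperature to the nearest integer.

M_in = 10⁶/2655 = 376.65; M_out = 376.65 + (-138) = 238.65.
T_out = 10⁶/238.65 = 4190.3 K → 4190 K; t = 41.9.
G = 99.47·ln 41.9 − 161.1 = 99.47·3.7353 − 161.1 = 210.449.
Rounded: 210.

210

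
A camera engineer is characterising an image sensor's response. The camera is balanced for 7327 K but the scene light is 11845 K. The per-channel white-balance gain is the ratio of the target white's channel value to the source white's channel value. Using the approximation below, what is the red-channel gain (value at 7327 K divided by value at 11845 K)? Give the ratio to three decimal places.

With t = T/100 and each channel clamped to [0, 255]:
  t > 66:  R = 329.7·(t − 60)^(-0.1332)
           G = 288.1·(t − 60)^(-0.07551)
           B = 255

1.218

At 11845 K (t = 118.45):
  R = 329.7·(118.45 − 60)^(-0.1332) = 329.7·58.45^(-0.1332) = 329.7·0.58165 = 191.771.
At 7327 K (t = 73.27):
  R = 329.7·(73.27 − 60)^(-0.1332) = 329.7·13.27^(-0.1332) = 329.7·0.70865 = 233.643.
Gain = 233.643 / 191.771 = 1.2183 → 1.218.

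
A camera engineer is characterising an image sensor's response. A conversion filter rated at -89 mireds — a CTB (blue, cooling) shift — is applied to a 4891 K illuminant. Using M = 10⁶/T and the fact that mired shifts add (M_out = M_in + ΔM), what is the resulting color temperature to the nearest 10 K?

M_in = 10⁶/4891 = 204.46 mireds.
M_out = 204.46 + (-89) = 115.46 mireds.
T_out = 10⁶/115.46 = 8661.2 K → 8660 K.

8660 K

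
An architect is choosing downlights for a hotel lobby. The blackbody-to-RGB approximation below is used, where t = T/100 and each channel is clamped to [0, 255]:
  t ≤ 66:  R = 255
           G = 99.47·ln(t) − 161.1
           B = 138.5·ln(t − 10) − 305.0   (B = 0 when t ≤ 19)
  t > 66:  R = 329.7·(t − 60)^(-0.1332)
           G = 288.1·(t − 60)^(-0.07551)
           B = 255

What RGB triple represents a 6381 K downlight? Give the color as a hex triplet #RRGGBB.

t = 6381/100 = 63.81; the t ≤ 66 branch applies.
R = 255 by definition for t ≤ 66.
G = 99.47·ln 63.81 − 161.1 = 99.47·4.1559 − 161.1 = 252.288.
B = 138.5·ln(63.81 − 10) − 305.0 = 138.5·ln 53.81 − 305.0 = 138.5·3.9855 − 305.0 = 246.986.
Rounded: (255, 252, 247).
In hex: #FFFCF7.

#FFFCF7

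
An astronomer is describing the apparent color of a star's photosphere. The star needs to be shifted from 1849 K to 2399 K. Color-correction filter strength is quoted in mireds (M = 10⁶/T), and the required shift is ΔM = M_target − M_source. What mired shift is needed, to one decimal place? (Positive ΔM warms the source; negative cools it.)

-124.0 mireds

M_source = 10⁶/1849 = 540.833; M_target = 10⁶/2399 = 416.840.
ΔM = 416.840 − 540.833 = -123.993 → -124.0 mireds, a cooling shift.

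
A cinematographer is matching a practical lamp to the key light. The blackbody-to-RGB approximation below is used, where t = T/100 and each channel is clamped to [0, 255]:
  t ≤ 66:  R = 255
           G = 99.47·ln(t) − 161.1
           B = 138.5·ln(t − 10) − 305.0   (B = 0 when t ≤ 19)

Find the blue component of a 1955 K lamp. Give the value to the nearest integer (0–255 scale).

8

t = 1955/100 = 19.55; the t ≤ 66 branch applies.
B = 138.5·ln(19.55 − 10) − 305.0 = 138.5·ln 9.55 − 305.0 = 138.5·2.2565 − 305.0 = 7.531.
Rounded: 8.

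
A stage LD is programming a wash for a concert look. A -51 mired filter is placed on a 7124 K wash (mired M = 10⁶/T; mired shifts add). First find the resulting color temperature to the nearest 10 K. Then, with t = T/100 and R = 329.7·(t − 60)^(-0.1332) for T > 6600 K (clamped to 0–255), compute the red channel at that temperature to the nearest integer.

195

M_in = 10⁶/7124 = 140.37; M_out = 140.37 + (-51) = 89.37.
T_out = 10⁶/89.37 = 11189.4 K → 11190 K; t = 111.9.
R = 329.7·(111.9 − 60)^(-0.1332) = 329.7·51.9^(-0.1332) = 329.7·0.59093 = 194.831.
Rounded: 195.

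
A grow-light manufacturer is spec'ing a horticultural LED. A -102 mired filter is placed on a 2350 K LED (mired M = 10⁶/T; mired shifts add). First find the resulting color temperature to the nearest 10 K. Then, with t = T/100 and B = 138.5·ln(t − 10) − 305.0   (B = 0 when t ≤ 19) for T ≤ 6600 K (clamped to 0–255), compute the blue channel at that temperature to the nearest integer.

116

M_in = 10⁶/2350 = 425.53; M_out = 425.53 + (-102) = 323.53.
T_out = 10⁶/323.53 = 3090.9 K → 3090 K; t = 30.9.
B = 138.5·ln(30.9 − 10) − 305.0 = 138.5·ln 20.9 − 305.0 = 138.5·3.0397 − 305.0 = 116.005.
Rounded: 116.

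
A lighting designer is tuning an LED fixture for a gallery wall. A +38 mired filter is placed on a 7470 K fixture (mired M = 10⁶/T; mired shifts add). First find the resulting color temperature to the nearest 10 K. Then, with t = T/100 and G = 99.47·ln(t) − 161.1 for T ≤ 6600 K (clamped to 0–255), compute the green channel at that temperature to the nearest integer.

243

M_in = 10⁶/7470 = 133.87; M_out = 133.87 + (+38) = 171.87.
T_out = 10⁶/171.87 = 5818.4 K → 5820 K; t = 58.2.
G = 99.47·ln 58.2 − 161.1 = 99.47·4.0639 − 161.1 = 243.135.
Rounded: 243.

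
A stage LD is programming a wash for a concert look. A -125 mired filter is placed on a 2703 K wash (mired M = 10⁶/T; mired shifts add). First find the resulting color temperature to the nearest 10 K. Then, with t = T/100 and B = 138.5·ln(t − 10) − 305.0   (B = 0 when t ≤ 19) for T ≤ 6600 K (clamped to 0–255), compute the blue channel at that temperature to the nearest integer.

M_in = 10⁶/2703 = 369.96; M_out = 369.96 + (-125) = 244.96.
T_out = 10⁶/244.96 = 4082.3 K → 4080 K; t = 40.8.
B = 138.5·ln(40.8 − 10) − 305.0 = 138.5·ln 30.8 − 305.0 = 138.5·3.4275 − 305.0 = 169.711.
Rounded: 170.

170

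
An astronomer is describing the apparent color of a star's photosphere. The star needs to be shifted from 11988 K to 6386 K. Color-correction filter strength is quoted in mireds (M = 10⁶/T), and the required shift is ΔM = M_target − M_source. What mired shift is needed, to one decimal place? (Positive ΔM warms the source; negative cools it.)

M_source = 10⁶/11988 = 83.417; M_target = 10⁶/6386 = 156.593.
ΔM = 156.593 − 83.417 = 73.176 → +73.2 mireds, a warming shift.

+73.2 mireds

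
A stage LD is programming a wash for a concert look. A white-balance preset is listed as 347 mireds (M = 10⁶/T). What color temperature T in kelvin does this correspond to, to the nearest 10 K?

2880 K

T = 10⁶ / 347 = 2881.84 K → 2880 K.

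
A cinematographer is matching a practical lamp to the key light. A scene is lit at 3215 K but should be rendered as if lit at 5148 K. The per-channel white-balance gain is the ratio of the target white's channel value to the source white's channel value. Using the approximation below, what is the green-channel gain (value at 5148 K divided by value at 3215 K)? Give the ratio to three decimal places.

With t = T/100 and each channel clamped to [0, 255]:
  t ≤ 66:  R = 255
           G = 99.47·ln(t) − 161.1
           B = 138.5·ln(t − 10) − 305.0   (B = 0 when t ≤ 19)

1.254

At 3215 K (t = 32.15):
  G = 99.47·ln 32.15 − 161.1 = 99.47·3.4704 − 161.1 = 184.102.
At 5148 K (t = 51.48):
  G = 99.47·ln 51.48 − 161.1 = 99.47·3.9412 − 161.1 = 230.931.
Gain = 230.931 / 184.102 = 1.2544 → 1.254.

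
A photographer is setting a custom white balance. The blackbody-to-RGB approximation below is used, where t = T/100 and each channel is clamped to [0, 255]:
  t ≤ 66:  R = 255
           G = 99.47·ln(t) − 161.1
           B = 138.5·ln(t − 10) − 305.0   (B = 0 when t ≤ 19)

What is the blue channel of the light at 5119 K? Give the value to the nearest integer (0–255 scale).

210

t = 5119/100 = 51.19; the t ≤ 66 branch applies.
B = 138.5·ln(51.19 − 10) − 305.0 = 138.5·ln 41.19 − 305.0 = 138.5·3.7182 − 305.0 = 209.970.
Rounded: 210.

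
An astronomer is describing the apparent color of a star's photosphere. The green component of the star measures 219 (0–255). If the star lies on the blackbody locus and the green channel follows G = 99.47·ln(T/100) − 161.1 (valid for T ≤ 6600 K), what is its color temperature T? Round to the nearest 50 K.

ln t = (219 + 161.1) / 99.47 = 3.8213.
t = e^3.8213 = 45.661.
T = 100·t = 4566 K → 4550 K to the nearest 50 K.

4550 K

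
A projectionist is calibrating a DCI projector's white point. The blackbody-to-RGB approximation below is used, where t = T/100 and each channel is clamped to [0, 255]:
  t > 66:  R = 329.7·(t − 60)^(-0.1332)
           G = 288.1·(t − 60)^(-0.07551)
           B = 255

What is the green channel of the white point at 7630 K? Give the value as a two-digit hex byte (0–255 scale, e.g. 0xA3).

0xE9

t = 7630/100 = 76.3; the t > 66 branch applies.
G = 288.1·(76.3 − 60)^(-0.07551) = 288.1·16.3^(-0.07551) = 288.1·0.80997 = 233.352.
Rounded: 233; in hex, 0xE9.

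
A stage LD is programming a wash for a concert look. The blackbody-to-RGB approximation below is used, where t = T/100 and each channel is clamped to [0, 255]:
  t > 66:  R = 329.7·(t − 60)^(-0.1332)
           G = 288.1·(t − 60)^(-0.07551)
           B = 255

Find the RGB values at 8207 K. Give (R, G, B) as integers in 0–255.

t = 8207/100 = 82.07; the t > 66 branch applies.
R = 329.7·(82.07 − 60)^(-0.1332) = 329.7·22.07^(-0.1332) = 329.7·0.66222 = 218.336.
G = 288.1·(82.07 − 60)^(-0.07551) = 288.1·22.07^(-0.07551) = 288.1·0.79164 = 228.072.
B = 255 by definition for t > 66.
Rounded: (218, 228, 255).

(218, 228, 255)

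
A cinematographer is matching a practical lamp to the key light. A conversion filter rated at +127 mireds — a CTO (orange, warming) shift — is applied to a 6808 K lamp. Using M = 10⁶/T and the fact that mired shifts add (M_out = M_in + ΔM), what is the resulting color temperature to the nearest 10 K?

M_in = 10⁶/6808 = 146.89 mireds.
M_out = 146.89 + (+127) = 273.89 mireds.
T_out = 10⁶/273.89 = 3651.2 K → 3650 K.

3650 K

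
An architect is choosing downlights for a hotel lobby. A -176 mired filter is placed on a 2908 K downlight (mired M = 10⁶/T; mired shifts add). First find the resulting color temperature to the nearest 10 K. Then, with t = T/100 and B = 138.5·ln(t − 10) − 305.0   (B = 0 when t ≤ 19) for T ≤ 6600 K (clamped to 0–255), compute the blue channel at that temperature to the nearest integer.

M_in = 10⁶/2908 = 343.88; M_out = 343.88 + (-176) = 167.88.
T_out = 10⁶/167.88 = 5956.7 K → 5960 K; t = 59.6.
B = 138.5·ln(59.6 − 10) − 305.0 = 138.5·ln 49.6 − 305.0 = 138.5·3.9040 − 305.0 = 235.703.
Rounded: 236.

236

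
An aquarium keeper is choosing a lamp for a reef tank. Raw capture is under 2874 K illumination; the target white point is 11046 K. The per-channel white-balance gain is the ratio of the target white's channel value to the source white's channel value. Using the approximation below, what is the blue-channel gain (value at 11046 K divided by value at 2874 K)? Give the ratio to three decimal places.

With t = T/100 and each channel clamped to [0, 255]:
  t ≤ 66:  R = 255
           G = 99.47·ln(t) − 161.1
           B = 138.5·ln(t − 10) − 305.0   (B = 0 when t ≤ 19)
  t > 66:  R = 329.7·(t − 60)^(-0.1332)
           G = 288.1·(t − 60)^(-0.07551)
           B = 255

2.527

At 2874 K (t = 28.74):
  B = 138.5·ln(28.74 − 10) − 305.0 = 138.5·ln 18.74 − 305.0 = 138.5·2.9307 − 305.0 = 100.896.
At 11046 K (t = 110.46):
  B = 255 by definition for t > 66.
Gain = 255.000 / 100.896 = 2.5273 → 2.527.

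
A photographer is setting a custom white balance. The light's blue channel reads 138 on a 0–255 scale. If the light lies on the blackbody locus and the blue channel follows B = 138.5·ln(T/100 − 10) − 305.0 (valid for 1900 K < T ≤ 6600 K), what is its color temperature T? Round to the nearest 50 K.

ln(t − 10) = (138 + 305.0) / 138.5 = 3.1986.
t − 10 = e^3.1986 = 24.497, so t = 34.497.
T = 100·t = 3450 K → 3450 K to the nearest 50 K.

3450 K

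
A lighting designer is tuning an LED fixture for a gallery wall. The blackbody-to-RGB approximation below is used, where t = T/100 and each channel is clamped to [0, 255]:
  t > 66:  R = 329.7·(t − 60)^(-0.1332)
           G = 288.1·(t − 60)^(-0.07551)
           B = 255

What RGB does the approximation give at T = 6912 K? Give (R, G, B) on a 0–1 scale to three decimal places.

t = 6912/100 = 69.12; the t > 66 branch applies.
R = 329.7·(69.12 − 60)^(-0.1332) = 329.7·9.12^(-0.1332) = 329.7·0.74495 = 245.611.
G = 288.1·(69.12 − 60)^(-0.07551) = 288.1·9.12^(-0.07551) = 288.1·0.84627 = 243.811.
B = 255 by definition for t > 66.
Dividing each by 255: (0.9632, 0.9561, 1.0000) → (0.963, 0.956, 1.000).

(0.963, 0.956, 1.000)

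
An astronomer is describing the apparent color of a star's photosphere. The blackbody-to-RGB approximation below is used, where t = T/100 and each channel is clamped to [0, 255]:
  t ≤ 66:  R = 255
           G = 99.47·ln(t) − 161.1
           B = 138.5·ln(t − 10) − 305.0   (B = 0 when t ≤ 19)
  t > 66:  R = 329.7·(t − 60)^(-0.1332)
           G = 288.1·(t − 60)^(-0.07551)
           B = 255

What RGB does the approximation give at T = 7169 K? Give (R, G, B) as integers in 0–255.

t = 7169/100 = 71.69; the t > 66 branch applies.
R = 329.7·(71.69 − 60)^(-0.1332) = 329.7·11.69^(-0.1332) = 329.7·0.72072 = 237.622.
G = 288.1·(71.69 − 60)^(-0.07551) = 288.1·11.69^(-0.07551) = 288.1·0.83056 = 239.283.
B = 255 by definition for t > 66.
Rounded: (238, 239, 255).

(238, 239, 255)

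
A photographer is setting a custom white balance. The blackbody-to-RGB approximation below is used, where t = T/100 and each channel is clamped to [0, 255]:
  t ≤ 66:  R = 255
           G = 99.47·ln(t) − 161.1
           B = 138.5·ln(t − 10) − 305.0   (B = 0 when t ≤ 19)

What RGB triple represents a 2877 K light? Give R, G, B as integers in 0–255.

R=255, G=173, B=101

t = 2877/100 = 28.77; the t ≤ 66 branch applies.
R = 255 by definition for t ≤ 66.
G = 99.47·ln 28.77 − 161.1 = 99.47·3.3593 − 161.1 = 173.053.
B = 138.5·ln(28.77 − 10) − 305.0 = 138.5·ln 18.77 − 305.0 = 138.5·2.9323 − 305.0 = 101.118.
Rounded: (255, 173, 101).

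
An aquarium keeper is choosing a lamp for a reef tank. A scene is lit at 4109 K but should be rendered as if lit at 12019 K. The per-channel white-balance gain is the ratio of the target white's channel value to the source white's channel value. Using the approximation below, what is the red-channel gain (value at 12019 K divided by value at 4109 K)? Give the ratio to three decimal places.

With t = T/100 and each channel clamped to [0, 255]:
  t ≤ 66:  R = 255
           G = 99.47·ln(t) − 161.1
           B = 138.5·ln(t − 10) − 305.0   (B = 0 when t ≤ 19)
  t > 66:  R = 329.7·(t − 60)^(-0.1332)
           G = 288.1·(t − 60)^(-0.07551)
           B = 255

0.749

At 4109 K (t = 41.09):
  R = 255 by definition for t ≤ 66.
At 12019 K (t = 120.19):
  R = 329.7·(120.19 − 60)^(-0.1332) = 329.7·60.19^(-0.1332) = 329.7·0.57939 = 191.023.
Gain = 191.023 / 255.000 = 0.7491 → 0.749.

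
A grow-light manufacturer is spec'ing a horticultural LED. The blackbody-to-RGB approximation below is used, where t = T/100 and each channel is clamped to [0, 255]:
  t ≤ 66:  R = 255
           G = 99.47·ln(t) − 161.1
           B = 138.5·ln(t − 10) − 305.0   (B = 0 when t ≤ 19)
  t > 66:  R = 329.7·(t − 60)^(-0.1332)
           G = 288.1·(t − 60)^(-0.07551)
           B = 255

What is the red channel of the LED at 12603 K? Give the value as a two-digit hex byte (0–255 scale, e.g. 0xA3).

0xBD

t = 12603/100 = 126.03; the t > 66 branch applies.
R = 329.7·(126.03 − 60)^(-0.1332) = 329.7·66.03^(-0.1332) = 329.7·0.57228 = 188.682.
Rounded: 189; in hex, 0xBD.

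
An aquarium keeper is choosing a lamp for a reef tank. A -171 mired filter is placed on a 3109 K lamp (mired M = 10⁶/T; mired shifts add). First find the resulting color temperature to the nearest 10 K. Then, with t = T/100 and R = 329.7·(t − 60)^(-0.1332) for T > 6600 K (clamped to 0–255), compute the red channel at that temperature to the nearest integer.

M_in = 10⁶/3109 = 321.65; M_out = 321.65 + (-171) = 150.65.
T_out = 10⁶/150.65 = 6638.0 K → 6640 K; t = 66.4.
R = 329.7·(66.4 − 60)^(-0.1332) = 329.7·6.4^(-0.1332) = 329.7·0.78094 = 257.475 → clamped to 255.
Rounded: 255.

255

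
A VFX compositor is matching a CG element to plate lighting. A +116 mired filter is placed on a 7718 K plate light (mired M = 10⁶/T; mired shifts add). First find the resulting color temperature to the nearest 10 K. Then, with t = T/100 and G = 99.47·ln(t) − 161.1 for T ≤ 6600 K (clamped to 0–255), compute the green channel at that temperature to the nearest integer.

208

M_in = 10⁶/7718 = 129.57; M_out = 129.57 + (+116) = 245.57.
T_out = 10⁶/245.57 = 4072.2 K → 4070 K; t = 40.7.
G = 99.47·ln 40.7 − 161.1 = 99.47·3.7062 − 161.1 = 207.559.
Rounded: 208.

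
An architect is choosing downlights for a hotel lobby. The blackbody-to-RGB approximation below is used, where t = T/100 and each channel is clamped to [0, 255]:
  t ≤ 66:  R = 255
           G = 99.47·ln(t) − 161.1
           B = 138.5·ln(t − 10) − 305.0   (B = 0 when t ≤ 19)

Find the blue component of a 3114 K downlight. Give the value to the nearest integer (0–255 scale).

t = 3114/100 = 31.14; the t ≤ 66 branch applies.
B = 138.5·ln(31.14 − 10) − 305.0 = 138.5·ln 21.14 − 305.0 = 138.5·3.0512 − 305.0 = 117.587.
Rounded: 118.

118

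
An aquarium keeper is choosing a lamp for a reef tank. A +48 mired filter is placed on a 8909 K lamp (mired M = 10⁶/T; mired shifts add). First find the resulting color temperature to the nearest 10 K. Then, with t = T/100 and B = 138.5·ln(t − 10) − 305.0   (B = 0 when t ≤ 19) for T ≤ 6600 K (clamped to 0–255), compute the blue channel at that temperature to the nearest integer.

M_in = 10⁶/8909 = 112.25; M_out = 112.25 + (+48) = 160.25.
T_out = 10⁶/160.25 = 6240.4 K → 6240 K; t = 62.4.
B = 138.5·ln(62.4 − 10) − 305.0 = 138.5·ln 52.4 − 305.0 = 138.5·3.9589 − 305.0 = 243.309.
Rounded: 243.

243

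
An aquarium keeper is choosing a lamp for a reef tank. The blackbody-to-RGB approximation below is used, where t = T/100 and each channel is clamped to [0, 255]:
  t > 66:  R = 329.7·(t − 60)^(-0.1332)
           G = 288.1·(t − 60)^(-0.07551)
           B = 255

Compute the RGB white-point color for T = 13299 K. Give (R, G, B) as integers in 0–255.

(186, 208, 255)

t = 13299/100 = 132.99; the t > 66 branch applies.
R = 329.7·(132.99 − 60)^(-0.1332) = 329.7·72.99^(-0.1332) = 329.7·0.56469 = 186.180.
G = 288.1·(132.99 − 60)^(-0.07551) = 288.1·72.99^(-0.07551) = 288.1·0.72328 = 208.376.
B = 255 by definition for t > 66.
Rounded: (186, 208, 255).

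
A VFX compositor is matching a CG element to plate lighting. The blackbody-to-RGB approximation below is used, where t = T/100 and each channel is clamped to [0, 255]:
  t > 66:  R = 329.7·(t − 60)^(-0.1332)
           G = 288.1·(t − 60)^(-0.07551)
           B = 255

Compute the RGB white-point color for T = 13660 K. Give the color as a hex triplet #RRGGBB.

t = 13660/100 = 136.6; the t > 66 branch applies.
R = 329.7·(136.6 − 60)^(-0.1332) = 329.7·76.6^(-0.1332) = 329.7·0.56107 = 184.986.
G = 288.1·(136.6 − 60)^(-0.07551) = 288.1·76.6^(-0.07551) = 288.1·0.72065 = 207.618.
B = 255 by definition for t > 66.
Rounded: (185, 208, 255).
In hex: #B9D0FF.

#B9D0FF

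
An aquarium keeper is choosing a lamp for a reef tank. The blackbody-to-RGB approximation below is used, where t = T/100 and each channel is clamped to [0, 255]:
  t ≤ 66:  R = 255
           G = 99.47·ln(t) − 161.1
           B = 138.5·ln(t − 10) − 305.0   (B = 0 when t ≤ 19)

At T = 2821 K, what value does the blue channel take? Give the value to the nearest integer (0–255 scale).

t = 2821/100 = 28.21; the t ≤ 66 branch applies.
B = 138.5·ln(28.21 − 10) − 305.0 = 138.5·ln 18.21 − 305.0 = 138.5·2.9020 − 305.0 = 96.923.
Rounded: 97.

97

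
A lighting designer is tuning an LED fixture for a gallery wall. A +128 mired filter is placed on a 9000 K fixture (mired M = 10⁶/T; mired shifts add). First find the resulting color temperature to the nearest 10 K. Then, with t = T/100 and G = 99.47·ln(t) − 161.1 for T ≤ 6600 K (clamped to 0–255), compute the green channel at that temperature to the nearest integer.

210

M_in = 10⁶/9000 = 111.11; M_out = 111.11 + (+128) = 239.11.
T_out = 10⁶/239.11 = 4182.2 K → 4180 K; t = 41.8.
G = 99.47·ln 41.8 − 161.1 = 99.47·3.7329 − 161.1 = 210.211.
Rounded: 210.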